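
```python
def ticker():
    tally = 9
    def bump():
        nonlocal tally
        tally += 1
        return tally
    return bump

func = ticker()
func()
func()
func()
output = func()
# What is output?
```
13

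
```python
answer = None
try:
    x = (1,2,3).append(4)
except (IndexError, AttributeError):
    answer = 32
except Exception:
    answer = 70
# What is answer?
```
32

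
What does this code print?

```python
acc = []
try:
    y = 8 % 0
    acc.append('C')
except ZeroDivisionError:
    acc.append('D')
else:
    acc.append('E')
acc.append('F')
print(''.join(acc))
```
DF

else block skipped when exception is caught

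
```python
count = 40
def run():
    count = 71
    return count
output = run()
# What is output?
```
71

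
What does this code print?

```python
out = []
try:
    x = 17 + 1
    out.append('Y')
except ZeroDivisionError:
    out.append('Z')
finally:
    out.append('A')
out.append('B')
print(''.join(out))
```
YAB

finally runs after normal execution too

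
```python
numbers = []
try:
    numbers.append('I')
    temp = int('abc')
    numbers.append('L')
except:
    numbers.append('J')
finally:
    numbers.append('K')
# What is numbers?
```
['I', 'J', 'K']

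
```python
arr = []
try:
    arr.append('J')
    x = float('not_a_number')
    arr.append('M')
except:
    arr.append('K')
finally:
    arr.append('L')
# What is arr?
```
['J', 'K', 'L']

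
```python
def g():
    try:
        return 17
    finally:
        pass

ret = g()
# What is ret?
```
17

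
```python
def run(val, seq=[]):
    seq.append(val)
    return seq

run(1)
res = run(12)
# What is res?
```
[1, 12]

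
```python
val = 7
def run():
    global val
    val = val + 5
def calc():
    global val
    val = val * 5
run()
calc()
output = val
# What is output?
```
60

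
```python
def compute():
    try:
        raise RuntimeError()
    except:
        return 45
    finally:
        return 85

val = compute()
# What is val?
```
85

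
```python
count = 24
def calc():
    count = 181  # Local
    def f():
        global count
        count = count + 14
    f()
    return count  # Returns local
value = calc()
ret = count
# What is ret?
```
38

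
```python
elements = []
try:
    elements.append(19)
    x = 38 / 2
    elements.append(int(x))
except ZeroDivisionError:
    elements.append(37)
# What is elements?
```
[19, 19]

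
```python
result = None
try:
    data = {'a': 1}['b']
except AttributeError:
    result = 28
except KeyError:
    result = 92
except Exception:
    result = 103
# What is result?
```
92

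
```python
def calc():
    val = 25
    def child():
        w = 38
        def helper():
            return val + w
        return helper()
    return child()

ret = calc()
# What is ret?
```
63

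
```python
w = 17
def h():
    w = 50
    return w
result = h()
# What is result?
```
50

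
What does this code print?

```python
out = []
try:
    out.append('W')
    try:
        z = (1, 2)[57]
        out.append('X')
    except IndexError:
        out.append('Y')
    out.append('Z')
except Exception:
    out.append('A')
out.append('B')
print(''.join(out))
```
WYZB

Inner exception caught by inner handler, outer continues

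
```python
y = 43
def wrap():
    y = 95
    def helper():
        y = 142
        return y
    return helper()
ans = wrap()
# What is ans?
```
142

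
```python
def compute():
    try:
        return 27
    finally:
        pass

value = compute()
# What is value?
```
27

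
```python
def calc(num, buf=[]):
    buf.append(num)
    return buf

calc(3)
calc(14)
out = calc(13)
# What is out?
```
[3, 14, 13]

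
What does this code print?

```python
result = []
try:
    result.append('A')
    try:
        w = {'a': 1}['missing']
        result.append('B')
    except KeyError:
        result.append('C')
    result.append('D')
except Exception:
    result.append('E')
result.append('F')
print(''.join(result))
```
ACDF

Inner exception caught by inner handler, outer continues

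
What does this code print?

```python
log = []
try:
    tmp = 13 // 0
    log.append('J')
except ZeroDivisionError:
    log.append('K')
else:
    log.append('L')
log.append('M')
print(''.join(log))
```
KM

else block skipped when exception is caught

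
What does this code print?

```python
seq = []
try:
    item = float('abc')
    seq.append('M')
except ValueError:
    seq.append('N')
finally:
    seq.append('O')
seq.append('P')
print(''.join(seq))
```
NOP

finally always runs, even after exception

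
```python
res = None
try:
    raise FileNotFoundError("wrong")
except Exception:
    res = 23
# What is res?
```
23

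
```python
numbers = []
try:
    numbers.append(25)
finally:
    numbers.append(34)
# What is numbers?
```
[25, 34]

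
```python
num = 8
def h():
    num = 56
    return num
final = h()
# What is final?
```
56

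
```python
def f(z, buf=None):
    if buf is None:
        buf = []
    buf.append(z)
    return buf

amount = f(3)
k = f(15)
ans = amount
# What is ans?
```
[3]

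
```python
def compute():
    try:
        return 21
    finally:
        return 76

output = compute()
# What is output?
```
76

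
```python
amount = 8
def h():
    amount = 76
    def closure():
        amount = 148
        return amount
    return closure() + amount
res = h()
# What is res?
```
224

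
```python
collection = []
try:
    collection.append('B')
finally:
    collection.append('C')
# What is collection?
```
['B', 'C']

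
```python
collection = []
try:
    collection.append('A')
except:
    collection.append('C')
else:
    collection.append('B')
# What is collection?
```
['A', 'B']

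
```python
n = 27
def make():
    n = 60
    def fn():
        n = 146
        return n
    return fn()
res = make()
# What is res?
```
146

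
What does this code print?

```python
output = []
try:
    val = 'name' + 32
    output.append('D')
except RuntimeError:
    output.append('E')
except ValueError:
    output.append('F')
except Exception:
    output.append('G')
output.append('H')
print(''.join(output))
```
GH

TypeError not specifically caught, falls to Exception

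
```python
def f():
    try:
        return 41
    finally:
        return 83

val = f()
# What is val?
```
83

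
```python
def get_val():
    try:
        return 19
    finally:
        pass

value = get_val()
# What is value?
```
19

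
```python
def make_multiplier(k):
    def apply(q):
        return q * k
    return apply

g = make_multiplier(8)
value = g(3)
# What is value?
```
24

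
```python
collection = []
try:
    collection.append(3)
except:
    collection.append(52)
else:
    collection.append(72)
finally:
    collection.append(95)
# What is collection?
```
[3, 72, 95]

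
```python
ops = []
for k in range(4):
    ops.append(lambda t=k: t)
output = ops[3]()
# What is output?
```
3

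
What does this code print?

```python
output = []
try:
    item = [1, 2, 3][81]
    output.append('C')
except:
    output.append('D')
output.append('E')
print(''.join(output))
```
DE

Exception raised in try, caught by bare except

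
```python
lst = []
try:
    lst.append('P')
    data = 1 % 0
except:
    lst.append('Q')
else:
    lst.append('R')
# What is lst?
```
['P', 'Q']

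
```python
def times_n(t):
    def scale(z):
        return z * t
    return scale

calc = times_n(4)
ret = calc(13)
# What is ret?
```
52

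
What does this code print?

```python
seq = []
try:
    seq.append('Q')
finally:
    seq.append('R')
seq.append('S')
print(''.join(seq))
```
QRS

try/finally without except, no exception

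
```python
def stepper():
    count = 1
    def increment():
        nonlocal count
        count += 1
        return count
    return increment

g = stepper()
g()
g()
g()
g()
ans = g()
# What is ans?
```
6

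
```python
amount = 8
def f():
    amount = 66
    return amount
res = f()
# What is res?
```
66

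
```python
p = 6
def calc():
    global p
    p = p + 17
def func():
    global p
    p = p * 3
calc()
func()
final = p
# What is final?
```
69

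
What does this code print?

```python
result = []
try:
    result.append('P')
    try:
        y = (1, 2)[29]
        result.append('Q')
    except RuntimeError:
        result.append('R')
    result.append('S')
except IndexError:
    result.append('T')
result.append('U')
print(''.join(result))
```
PTU

Inner handler doesn't match, propagates to outer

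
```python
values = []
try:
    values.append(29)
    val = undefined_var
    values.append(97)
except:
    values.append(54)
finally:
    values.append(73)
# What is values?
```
[29, 54, 73]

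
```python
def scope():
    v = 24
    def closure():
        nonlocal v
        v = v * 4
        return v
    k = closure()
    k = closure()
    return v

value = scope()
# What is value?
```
384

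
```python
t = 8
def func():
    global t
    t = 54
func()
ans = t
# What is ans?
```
54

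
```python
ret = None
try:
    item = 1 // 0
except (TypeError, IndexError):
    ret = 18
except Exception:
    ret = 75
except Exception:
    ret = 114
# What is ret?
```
75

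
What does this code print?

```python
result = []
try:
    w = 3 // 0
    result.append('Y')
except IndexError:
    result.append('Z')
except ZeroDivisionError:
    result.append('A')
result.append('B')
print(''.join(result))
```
AB

ZeroDivisionError is caught by its specific handler, not IndexError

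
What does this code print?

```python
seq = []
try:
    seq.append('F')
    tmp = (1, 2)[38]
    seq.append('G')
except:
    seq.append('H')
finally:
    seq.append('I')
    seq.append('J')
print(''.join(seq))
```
FHIJ

Code before exception runs, then except, then all of finally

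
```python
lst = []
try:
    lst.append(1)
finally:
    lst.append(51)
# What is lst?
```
[1, 51]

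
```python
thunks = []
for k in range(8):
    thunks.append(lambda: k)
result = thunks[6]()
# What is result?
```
7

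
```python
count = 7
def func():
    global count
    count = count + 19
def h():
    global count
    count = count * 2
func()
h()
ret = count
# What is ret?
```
52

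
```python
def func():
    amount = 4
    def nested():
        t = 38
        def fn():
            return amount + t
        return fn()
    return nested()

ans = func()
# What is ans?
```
42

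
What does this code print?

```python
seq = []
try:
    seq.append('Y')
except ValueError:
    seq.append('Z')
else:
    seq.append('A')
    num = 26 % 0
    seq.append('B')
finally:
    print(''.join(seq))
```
YA

Try succeeds, else appends 'A', ZeroDivisionError in else is uncaught, finally prints before exception propagates ('B' never appended)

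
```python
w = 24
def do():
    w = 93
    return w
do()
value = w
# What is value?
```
24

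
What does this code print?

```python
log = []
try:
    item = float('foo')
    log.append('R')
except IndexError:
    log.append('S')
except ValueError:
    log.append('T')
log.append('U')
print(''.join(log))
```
TU

ValueError is caught by its specific handler, not IndexError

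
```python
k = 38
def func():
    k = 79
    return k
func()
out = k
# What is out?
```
38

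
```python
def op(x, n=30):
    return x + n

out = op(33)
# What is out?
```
63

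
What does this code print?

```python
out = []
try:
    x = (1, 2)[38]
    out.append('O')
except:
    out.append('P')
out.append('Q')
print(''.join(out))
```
PQ

Exception raised in try, caught by bare except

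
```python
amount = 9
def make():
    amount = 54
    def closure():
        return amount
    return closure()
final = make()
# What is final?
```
54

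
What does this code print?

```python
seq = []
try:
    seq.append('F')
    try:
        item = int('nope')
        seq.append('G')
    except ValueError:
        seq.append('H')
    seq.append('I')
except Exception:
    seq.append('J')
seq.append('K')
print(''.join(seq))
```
FHIK

Inner exception caught by inner handler, outer continues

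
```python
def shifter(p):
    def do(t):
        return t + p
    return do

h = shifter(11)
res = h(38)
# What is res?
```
49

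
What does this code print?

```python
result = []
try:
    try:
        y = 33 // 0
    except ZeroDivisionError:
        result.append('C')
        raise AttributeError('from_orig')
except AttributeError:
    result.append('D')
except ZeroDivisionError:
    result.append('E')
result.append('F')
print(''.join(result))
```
CDF

AttributeError raised and caught, original ZeroDivisionError not re-raised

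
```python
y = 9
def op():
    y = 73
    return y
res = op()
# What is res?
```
73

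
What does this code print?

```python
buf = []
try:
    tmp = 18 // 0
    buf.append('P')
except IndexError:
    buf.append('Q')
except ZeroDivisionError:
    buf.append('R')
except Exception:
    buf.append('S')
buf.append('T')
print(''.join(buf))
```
RT

ZeroDivisionError matches before generic Exception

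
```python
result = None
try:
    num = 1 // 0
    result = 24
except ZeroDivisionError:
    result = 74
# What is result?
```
74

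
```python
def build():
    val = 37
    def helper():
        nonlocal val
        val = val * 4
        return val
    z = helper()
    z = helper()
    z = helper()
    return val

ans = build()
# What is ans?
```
2368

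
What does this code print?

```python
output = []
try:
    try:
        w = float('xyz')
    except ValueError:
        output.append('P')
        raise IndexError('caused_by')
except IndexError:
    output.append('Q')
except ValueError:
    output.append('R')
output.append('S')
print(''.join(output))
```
PQS

IndexError raised and caught, original ValueError not re-raised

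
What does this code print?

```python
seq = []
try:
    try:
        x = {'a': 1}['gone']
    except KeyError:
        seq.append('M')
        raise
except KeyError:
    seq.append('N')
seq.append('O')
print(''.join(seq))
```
MNO

raise without argument re-raises current exception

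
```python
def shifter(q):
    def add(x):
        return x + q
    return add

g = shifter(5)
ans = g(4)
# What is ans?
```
9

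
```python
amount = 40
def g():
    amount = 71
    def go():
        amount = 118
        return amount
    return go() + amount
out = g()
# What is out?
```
189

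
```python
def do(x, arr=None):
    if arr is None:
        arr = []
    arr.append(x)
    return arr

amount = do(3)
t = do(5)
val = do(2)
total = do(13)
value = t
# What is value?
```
[5]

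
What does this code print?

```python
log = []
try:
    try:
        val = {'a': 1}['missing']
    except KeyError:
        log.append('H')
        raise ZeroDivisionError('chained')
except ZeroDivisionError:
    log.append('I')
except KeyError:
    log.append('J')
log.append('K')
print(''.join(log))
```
HIK

ZeroDivisionError raised and caught, original KeyError not re-raised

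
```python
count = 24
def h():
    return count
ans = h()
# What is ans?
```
24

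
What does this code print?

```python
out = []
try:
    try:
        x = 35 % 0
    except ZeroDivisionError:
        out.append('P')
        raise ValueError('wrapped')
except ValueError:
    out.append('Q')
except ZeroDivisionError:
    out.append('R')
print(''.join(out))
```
PQ

New ValueError raised, caught by outer ValueError handler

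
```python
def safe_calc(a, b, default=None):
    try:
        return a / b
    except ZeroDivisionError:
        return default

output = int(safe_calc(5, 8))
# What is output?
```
0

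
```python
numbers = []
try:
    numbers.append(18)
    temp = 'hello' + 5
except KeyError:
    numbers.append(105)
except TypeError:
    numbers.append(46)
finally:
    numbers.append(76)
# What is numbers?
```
[18, 46, 76]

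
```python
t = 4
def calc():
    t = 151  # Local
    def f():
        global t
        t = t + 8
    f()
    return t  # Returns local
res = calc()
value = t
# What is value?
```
12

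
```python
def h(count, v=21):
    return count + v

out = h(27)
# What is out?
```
48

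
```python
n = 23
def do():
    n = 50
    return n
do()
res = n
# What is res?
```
23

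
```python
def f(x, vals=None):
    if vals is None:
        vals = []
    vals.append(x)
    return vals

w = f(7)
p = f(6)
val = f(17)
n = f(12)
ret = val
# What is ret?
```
[17]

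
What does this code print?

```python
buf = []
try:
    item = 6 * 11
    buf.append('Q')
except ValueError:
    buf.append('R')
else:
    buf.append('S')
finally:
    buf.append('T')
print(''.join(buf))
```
QST

else runs before finally when no exception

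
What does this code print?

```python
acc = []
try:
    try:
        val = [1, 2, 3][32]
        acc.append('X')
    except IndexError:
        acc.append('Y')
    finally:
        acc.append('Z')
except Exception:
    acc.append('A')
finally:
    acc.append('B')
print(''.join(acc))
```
YZB

Both finally blocks run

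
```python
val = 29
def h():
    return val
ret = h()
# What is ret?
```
29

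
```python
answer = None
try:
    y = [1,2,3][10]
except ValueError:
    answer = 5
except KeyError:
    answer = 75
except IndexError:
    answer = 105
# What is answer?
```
105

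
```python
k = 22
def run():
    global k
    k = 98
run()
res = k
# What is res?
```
98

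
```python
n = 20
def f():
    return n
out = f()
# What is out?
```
20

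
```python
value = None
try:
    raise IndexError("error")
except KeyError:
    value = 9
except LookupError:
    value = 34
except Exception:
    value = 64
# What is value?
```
34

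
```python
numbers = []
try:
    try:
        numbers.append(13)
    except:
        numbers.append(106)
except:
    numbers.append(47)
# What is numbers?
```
[13]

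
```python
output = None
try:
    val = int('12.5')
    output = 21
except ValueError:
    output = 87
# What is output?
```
87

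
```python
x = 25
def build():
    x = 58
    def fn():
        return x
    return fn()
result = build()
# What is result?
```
58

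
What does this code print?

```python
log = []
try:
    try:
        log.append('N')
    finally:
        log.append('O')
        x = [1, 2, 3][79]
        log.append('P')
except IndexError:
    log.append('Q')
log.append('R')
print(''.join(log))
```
NOQR

Exception in inner finally caught by outer except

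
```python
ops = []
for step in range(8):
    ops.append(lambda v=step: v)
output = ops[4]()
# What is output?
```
4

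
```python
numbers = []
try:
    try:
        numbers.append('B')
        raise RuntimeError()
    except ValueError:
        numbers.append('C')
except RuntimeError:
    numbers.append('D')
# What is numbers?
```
['B', 'D']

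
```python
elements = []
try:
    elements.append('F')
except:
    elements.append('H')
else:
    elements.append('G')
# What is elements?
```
['F', 'G']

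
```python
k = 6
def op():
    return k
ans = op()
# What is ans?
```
6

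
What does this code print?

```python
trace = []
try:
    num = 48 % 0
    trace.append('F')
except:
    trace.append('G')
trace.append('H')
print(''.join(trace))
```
GH

Exception raised in try, caught by bare except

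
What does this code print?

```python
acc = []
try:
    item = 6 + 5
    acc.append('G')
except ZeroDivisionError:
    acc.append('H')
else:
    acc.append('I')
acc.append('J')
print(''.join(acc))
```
GIJ

else block runs when no exception occurs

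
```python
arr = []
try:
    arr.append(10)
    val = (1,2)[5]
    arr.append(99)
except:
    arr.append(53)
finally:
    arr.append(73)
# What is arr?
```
[10, 53, 73]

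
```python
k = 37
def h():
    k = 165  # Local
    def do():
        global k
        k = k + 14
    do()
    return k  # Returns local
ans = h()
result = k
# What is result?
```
51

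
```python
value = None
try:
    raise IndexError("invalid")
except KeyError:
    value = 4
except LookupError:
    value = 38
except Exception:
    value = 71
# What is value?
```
38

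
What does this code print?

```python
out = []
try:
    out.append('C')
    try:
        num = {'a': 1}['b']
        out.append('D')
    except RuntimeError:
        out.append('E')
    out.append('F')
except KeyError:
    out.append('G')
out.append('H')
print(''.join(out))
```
CGH

Inner handler doesn't match, propagates to outer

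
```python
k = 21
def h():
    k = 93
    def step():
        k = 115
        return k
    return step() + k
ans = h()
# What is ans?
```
208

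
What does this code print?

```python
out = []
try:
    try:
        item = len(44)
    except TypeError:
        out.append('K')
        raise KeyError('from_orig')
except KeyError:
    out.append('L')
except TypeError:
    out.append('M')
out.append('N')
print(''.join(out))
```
KLN

KeyError raised and caught, original TypeError not re-raised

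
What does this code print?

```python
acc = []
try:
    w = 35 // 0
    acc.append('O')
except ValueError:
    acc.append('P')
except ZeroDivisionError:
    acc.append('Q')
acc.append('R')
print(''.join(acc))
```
QR

ZeroDivisionError is caught by its specific handler, not ValueError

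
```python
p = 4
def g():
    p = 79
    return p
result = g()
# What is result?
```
79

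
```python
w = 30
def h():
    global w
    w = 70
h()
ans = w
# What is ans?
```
70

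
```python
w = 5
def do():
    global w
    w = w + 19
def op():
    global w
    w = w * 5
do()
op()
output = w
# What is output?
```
120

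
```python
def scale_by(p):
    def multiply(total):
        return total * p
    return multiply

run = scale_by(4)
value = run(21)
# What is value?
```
84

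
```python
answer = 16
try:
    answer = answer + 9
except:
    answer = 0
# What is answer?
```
25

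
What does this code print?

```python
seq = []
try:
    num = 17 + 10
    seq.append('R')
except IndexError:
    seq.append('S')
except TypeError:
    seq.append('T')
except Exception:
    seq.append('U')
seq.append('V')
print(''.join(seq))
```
RV

No exception, try block completes normally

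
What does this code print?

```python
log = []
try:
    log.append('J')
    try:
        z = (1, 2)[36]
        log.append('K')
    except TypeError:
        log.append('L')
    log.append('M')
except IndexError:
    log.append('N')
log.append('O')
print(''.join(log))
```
JNO

Inner handler doesn't match, propagates to outer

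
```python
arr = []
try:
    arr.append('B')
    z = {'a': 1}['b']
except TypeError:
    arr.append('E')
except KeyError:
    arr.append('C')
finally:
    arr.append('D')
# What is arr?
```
['B', 'C', 'D']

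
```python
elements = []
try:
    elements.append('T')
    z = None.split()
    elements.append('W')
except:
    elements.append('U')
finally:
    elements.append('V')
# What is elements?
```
['T', 'U', 'V']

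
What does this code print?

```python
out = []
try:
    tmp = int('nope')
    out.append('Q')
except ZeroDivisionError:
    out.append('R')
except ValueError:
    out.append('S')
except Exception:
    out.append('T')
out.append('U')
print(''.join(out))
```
SU

ValueError matches before generic Exception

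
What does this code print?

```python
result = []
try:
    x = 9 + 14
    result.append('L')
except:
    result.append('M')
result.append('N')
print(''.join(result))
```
LN

No exception, try block completes normally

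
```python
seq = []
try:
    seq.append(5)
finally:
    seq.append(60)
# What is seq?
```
[5, 60]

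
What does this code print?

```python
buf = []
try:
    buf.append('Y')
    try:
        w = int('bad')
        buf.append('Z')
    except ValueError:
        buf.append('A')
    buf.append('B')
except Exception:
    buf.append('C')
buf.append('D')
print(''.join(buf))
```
YABD

Inner exception caught by inner handler, outer continues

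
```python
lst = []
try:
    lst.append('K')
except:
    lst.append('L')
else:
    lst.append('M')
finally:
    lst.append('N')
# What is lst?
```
['K', 'M', 'N']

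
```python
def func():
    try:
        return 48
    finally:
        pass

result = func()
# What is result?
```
48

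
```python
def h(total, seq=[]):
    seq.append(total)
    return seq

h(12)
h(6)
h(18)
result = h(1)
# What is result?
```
[12, 6, 18, 1]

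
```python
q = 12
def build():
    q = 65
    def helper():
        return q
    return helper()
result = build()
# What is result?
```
65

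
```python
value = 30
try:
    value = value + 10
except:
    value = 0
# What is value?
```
40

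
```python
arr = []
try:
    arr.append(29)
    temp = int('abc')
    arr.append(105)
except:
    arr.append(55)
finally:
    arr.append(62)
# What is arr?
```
[29, 55, 62]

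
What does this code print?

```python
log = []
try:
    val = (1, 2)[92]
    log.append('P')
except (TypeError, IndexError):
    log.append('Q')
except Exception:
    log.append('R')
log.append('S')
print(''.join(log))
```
QS

IndexError matches tuple containing it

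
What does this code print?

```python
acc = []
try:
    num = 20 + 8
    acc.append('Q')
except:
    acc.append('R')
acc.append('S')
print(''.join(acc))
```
QS

No exception, try block completes normally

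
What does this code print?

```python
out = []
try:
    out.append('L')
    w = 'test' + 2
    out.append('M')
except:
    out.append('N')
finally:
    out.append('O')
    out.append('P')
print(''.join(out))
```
LNOP

Code before exception runs, then except, then all of finally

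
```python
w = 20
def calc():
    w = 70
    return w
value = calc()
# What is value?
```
70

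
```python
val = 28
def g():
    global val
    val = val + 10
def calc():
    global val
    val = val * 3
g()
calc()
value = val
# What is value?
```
114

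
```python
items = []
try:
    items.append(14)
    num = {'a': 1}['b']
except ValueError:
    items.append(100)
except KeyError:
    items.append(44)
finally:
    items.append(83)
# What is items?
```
[14, 44, 83]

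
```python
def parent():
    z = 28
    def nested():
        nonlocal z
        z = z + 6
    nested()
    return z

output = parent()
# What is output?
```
34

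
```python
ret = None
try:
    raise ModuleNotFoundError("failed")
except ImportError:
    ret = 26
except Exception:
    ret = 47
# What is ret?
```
26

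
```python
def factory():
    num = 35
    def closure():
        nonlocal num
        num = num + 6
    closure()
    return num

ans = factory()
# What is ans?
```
41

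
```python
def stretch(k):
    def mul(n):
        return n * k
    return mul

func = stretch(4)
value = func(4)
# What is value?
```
16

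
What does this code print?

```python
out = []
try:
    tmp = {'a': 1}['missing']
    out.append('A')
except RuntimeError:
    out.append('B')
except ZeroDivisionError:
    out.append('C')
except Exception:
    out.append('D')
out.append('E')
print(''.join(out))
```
DE

KeyError not specifically caught, falls to Exception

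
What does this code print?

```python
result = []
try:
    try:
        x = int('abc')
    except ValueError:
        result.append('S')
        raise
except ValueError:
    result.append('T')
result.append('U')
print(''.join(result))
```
STU

raise without argument re-raises current exception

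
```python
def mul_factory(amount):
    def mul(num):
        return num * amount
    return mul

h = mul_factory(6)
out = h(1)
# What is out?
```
6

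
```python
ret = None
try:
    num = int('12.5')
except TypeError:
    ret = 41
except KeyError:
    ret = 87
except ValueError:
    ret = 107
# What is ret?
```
107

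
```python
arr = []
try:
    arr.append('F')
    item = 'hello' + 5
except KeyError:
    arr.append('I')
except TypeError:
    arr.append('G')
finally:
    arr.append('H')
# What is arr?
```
['F', 'G', 'H']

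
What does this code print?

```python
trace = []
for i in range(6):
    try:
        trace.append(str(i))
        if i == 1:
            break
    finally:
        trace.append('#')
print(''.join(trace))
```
0#1#

finally runs even when breaking out of loop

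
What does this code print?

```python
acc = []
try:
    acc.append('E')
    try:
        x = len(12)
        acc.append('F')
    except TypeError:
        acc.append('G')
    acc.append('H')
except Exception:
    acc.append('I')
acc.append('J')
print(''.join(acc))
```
EGHJ

Inner exception caught by inner handler, outer continues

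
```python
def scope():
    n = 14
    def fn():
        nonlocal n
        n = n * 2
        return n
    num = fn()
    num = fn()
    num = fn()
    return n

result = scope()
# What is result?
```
112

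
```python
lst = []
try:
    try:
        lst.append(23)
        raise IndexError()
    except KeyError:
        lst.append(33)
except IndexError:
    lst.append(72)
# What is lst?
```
[23, 72]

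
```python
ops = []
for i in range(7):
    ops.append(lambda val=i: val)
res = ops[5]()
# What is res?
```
5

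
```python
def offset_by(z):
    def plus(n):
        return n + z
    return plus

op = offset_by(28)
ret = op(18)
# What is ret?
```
46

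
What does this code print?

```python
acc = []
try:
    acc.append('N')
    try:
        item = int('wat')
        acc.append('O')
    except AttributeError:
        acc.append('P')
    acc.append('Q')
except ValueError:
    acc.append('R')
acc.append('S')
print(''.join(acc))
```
NRS

Inner handler doesn't match, propagates to outer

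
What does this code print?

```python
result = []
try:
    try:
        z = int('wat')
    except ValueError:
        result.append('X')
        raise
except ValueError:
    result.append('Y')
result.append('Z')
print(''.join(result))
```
XYZ

raise without argument re-raises current exception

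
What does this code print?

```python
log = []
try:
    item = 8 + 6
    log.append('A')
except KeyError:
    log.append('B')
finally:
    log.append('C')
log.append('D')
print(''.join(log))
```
ACD

finally runs after normal execution too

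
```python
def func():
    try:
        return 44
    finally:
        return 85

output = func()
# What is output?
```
85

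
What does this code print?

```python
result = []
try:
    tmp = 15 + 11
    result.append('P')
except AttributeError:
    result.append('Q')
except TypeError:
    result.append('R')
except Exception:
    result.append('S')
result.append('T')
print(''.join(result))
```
PT

No exception, try block completes normally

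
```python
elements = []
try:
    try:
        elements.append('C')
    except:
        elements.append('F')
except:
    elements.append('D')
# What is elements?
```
['C']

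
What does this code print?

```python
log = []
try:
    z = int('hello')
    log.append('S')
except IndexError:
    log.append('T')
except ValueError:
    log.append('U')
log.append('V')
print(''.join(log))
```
UV

ValueError is caught by its specific handler, not IndexError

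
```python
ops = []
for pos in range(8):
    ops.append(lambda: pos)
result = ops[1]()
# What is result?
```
7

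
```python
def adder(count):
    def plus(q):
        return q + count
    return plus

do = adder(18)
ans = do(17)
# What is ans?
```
35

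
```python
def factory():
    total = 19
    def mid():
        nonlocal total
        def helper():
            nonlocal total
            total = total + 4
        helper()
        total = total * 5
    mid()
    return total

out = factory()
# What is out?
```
115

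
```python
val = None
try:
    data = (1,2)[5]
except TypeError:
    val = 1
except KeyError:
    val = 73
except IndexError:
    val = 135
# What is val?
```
135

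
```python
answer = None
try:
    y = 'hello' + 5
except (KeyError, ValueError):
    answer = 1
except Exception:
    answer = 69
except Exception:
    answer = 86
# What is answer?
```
69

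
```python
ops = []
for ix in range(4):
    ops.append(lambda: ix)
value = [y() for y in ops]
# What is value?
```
[3, 3, 3, 3]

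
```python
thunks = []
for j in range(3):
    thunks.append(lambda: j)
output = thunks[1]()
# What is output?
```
2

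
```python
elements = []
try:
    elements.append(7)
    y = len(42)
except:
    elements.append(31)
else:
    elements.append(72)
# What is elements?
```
[7, 31]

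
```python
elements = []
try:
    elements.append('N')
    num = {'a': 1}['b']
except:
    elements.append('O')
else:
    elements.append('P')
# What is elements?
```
['N', 'O']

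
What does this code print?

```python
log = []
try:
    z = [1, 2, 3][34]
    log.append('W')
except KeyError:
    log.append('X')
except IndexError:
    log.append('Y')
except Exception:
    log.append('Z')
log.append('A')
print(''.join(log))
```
YA

IndexError matches before generic Exception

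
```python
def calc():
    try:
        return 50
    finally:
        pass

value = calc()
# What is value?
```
50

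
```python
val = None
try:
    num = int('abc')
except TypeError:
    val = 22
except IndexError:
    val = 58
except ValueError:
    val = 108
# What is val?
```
108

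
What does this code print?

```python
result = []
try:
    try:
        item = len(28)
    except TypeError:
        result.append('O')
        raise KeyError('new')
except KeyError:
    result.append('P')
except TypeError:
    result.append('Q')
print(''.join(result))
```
OP

New KeyError raised, caught by outer KeyError handler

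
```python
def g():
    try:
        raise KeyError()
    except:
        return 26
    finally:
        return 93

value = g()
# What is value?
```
93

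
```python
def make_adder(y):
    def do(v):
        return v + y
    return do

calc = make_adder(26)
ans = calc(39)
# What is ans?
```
65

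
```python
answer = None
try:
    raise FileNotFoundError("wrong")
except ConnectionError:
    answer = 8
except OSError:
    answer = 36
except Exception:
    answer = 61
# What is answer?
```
36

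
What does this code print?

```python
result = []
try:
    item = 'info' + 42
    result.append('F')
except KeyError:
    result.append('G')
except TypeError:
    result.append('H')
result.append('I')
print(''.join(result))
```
HI

TypeError is caught by its specific handler, not KeyError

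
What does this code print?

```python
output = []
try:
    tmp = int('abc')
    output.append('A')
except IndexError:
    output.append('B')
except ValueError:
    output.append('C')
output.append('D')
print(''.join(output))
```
CD

ValueError is caught by its specific handler, not IndexError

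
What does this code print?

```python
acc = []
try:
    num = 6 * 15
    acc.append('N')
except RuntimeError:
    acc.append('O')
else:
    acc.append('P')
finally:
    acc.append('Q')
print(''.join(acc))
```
NPQ

else runs before finally when no exception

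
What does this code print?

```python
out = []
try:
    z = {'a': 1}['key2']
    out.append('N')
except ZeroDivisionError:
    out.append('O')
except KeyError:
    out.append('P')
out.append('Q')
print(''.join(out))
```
PQ

KeyError is caught by its specific handler, not ZeroDivisionError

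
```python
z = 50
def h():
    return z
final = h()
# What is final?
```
50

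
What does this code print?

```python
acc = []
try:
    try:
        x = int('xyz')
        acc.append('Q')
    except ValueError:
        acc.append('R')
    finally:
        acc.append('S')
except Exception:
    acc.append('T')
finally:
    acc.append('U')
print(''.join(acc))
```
RSU

Both finally blocks run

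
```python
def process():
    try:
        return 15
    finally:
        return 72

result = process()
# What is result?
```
72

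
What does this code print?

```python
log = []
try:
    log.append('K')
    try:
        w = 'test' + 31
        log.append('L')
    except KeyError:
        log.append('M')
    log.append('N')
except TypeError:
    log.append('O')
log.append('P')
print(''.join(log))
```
KOP

Inner handler doesn't match, propagates to outer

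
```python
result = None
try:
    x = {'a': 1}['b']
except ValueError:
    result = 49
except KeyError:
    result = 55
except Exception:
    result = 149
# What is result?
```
55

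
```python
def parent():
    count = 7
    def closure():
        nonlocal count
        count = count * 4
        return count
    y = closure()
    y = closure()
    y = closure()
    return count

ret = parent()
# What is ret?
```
448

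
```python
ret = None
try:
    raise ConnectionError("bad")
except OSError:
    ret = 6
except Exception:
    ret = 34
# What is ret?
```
6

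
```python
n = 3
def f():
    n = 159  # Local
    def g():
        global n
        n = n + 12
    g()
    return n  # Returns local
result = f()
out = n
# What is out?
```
15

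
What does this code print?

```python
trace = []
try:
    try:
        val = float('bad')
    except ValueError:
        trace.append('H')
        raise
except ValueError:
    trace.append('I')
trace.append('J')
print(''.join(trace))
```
HIJ

raise without argument re-raises current exception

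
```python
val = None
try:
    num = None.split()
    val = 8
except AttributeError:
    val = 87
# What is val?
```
87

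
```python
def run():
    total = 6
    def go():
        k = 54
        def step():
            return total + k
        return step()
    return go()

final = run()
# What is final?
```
60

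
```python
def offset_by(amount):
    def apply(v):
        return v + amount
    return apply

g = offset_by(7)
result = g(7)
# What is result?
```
14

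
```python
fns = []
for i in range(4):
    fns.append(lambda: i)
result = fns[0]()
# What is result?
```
3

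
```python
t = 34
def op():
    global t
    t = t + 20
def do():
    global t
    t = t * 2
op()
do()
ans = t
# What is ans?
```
108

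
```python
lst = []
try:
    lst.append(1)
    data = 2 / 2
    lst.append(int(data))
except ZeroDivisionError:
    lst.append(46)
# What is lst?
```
[1, 1]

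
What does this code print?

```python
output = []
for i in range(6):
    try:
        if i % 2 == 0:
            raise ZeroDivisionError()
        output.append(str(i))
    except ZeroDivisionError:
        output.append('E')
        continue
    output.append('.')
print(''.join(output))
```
E1.E3.E5.

continue in except skips rest of loop body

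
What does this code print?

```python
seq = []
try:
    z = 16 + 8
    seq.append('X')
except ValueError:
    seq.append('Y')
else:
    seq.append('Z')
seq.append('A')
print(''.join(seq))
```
XZA

else block runs when no exception occurs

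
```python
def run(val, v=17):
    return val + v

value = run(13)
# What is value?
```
30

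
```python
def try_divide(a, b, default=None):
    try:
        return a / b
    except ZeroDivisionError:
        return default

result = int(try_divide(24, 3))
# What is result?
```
8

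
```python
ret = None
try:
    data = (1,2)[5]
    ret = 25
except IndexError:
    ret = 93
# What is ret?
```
93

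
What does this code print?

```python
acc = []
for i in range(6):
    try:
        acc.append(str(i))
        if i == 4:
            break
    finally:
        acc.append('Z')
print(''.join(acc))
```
0Z1Z2Z3Z4Z

finally runs even when breaking out of loop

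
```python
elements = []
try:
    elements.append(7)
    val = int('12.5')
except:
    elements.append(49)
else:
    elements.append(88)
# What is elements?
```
[7, 49]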